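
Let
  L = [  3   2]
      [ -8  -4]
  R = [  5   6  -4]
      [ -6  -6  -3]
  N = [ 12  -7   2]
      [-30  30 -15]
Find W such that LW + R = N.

LW = N − R = [[7, -13, 6], [-24, 36, -12]].
Left-multiplying both sides by L⁻¹ gives W = L⁻¹(N − R).
L has determinant 4; L⁻¹ = [[-1, -1/2], [2, 3/4]].
W = L⁻¹(N − R) = [[5, -5, 0], [-4, 1, 3]].

W = [[5, -5, 0], [-4, 1, 3]]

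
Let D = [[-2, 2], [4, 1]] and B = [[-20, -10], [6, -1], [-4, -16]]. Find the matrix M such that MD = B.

Since D sits to the right of M, M = BD⁻¹.
det D = -10, so D⁻¹ = [[-1/10, 1/5], [2/5, 1/5]].
M = BD⁻¹ = [[-20, -10], [6, -1], [-4, -16]] · [[-1/10, 1/5], [2/5, 1/5]] = [[-2, -6], [-1, 1], [-6, -4]].

M = [[-2, -6], [-1, 1], [-6, -4]]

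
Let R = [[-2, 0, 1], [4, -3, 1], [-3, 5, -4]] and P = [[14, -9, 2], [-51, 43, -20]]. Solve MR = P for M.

M = [[-1, 3, 0], [6, -6, 5]]

R is on the right of M, so right-multiply by R⁻¹: M = PR⁻¹.
R has determinant -3; R⁻¹ = [[-7/3, -5/3, -1], [-13/3, -11/3, -2], [-11/3, -10/3, -2]].
M = PR⁻¹ = [[14, -9, 2], [-51, 43, -20]] · [[-7/3, -5/3, -1], [-13/3, -11/3, -2], [-11/3, -10/3, -2]] = [[-1, 3, 0], [6, -6, 5]].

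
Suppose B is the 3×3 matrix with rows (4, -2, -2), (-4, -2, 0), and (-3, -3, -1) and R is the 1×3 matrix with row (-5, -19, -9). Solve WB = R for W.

W = [[3, 2, 3]]

B is on the right of W, so right-multiply by B⁻¹: W = RB⁻¹.
det B = 4; the adjugate gives B⁻¹ = [[1/2, 1, -1], [-1, -5/2, 2], [3/2, 9/2, -4]].
W = RB⁻¹ = [[-5, -19, -9]] · [[1/2, 1, -1], [-1, -5/2, 2], [3/2, 9/2, -4]] = [[3, 2, 3]].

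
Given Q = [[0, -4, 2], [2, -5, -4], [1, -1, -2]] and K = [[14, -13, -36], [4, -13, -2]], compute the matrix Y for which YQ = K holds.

Y = [[-4, 5, 4], [3, -1, 6]]

Since Q sits to the right of Y, Y = KQ⁻¹.
det Q = 6; the adjugate gives Q⁻¹ = [[1, -5/3, 13/3], [0, -1/3, 2/3], [1/2, -2/3, 4/3]].
Y = KQ⁻¹ = [[14, -13, -36], [4, -13, -2]] · [[1, -5/3, 13/3], [0, -1/3, 2/3], [1/2, -2/3, 4/3]] = [[-4, 5, 4], [3, -1, 6]].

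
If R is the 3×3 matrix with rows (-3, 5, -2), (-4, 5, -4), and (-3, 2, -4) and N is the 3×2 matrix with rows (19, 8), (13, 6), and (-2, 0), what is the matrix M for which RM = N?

M = [[0, 0], [5, 2], [3, 1]]

R is on the left of M, so left-multiply by R⁻¹: M = R⁻¹N.
R has determinant 2; R⁻¹ = [[-6, 8, -5], [-2, 3, -2], [7/2, -9/2, 5/2]].
M = R⁻¹N = [[-6, 8, -5], [-2, 3, -2], [7/2, -9/2, 5/2]] · [[19, 8], [13, 6], [-2, 0]] = [[0, 0], [5, 2], [3, 1]].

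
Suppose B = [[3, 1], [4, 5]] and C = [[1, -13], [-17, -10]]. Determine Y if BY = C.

Left-multiplying both sides by B⁻¹ gives Y = B⁻¹C.
det B = 11, so B⁻¹ = [[5/11, -1/11], [-4/11, 3/11]].
Y = B⁻¹C = [[5/11, -1/11], [-4/11, 3/11]] · [[1, -13], [-17, -10]] = [[2, -5], [-5, 2]].

Y = [[2, -5], [-5, 2]]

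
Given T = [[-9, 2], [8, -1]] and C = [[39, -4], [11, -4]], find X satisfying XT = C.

Right-multiplying both sides by T⁻¹ gives X = CT⁻¹.
det T = -7; the adjugate gives T⁻¹ = [[1/7, 2/7], [8/7, 9/7]].
X = CT⁻¹ = [[39, -4], [11, -4]] · [[1/7, 2/7], [8/7, 9/7]] = [[1, 6], [-3, -2]].

X = [[1, 6], [-3, -2]]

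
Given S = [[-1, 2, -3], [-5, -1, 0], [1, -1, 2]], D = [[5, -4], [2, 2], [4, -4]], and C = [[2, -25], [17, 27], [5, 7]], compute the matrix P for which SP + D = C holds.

SP = C − D = [[-3, -21], [15, 25], [1, 11]].
Left-multiplying both sides by S⁻¹ gives P = S⁻¹(C − D).
det S = 4, so S⁻¹ = [[-1/2, -1/4, -3/4], [5/2, 1/4, 15/4], [3/2, 1/4, 11/4]].
P = S⁻¹(C − D) = [[-3, -4], [0, -5], [2, 5]].

P = [[-3, -4], [0, -5], [2, 5]]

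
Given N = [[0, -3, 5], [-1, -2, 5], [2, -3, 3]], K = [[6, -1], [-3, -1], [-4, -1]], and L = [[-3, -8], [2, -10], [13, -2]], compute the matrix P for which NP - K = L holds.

P = [[3, 0], [-1, -2], [0, -3]]

NP = L + K = [[3, -9], [-1, -11], [9, -3]].
Left-multiplying both sides by N⁻¹ gives P = N⁻¹(L + K).
det N = -4; the adjugate gives N⁻¹ = [[-9/4, 3/2, 5/4], [-13/4, 5/2, 5/4], [-7/4, 3/2, 3/4]].
P = N⁻¹(L + K) = [[3, 0], [-1, -2], [0, -3]].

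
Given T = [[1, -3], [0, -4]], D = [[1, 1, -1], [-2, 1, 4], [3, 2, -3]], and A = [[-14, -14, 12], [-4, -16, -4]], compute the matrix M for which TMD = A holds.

Isolating M: multiply by T⁻¹ from the left and D⁻¹ from the right, so M = T⁻¹AD⁻¹.
det T = -4; the adjugate gives T⁻¹ = [[1, -3/4], [0, -1/4]].
det D = 2, so D⁻¹ = [[-11/2, 1/2, 5/2], [3, 0, -1], [-7/2, 1/2, 3/2]].
T⁻¹A = [[-11, -2, 15], [1, 4, 1]].
M = (T⁻¹A)D⁻¹ = [[2, 2, -3], [3, 1, 0]].

M = [[2, 2, -3], [3, 1, 0]]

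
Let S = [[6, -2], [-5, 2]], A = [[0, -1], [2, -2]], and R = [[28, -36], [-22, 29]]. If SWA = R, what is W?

W = [[1, 3], [-1, 2]]

W = S⁻¹RA⁻¹ (apply S⁻¹ on the left and A⁻¹ on the right).
det S = 2; the adjugate gives S⁻¹ = [[1, 1], [5/2, 3]].
det A = 2, so A⁻¹ = [[-1, 1/2], [-1, 0]].
S⁻¹R = [[6, -7], [4, -3]].
W = (S⁻¹R)A⁻¹ = [[1, 3], [-1, 2]].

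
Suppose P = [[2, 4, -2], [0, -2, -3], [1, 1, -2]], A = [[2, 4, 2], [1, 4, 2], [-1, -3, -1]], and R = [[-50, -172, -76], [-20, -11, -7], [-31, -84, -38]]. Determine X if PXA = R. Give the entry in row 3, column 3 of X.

-1

X = P⁻¹RA⁻¹ (apply P⁻¹ on the left and A⁻¹ on the right).
det P = -2, so P⁻¹ = [[-7/2, -3, 8], [3/2, 1, -3], [-1, -1, 2]].
det A = 2, so A⁻¹ = [[1, -1, 0], [-1/2, 0, -1], [1/2, 1, 2]].
P⁻¹R = [[-13, -37, -17], [-2, -17, -7], [8, 15, 7]].
X = (P⁻¹R)A⁻¹ = [[-3, -4, 3], [3, -5, 3], [4, -1, -1]].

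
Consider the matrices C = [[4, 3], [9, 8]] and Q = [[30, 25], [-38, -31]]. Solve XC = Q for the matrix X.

X = [[3, 2], [-5, -2]]

Right-multiplying both sides by C⁻¹ gives X = QC⁻¹.
C has determinant 5; C⁻¹ = [[8/5, -3/5], [-9/5, 4/5]].
X = QC⁻¹ = [[30, 25], [-38, -31]] · [[8/5, -3/5], [-9/5, 4/5]] = [[3, 2], [-5, -2]].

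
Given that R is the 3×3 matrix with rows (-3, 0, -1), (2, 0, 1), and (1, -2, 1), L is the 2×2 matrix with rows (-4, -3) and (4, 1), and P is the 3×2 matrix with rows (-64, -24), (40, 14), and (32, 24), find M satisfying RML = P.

M = [[-2, 4], [4, 2], [2, 0]]

Isolating M: multiply by R⁻¹ from the left and L⁻¹ from the right, so M = R⁻¹PL⁻¹.
det R = -2, so R⁻¹ = [[-1, -1, 0], [1/2, 1, -1/2], [2, 3, 0]].
det L = 8, so L⁻¹ = [[1/8, 3/8], [-1/2, -1/2]].
R⁻¹P = [[24, 10], [-8, -10], [-8, -6]].
M = (R⁻¹P)L⁻¹ = [[-2, 4], [4, 2], [2, 0]].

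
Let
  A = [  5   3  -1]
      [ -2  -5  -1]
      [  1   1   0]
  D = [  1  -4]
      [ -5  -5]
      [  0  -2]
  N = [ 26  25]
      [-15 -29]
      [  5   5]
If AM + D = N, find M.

M = [[5, 3], [0, 4], [0, -2]]

AM = N − D = [[25, 29], [-10, -24], [5, 7]].
Left-multiplying both sides by A⁻¹ gives M = A⁻¹(N − D).
A has determinant -1; A⁻¹ = [[-1, 1, 8], [1, -1, -7], [-3, 2, 19]].
M = A⁻¹(N − D) = [[5, 3], [0, 4], [0, -2]].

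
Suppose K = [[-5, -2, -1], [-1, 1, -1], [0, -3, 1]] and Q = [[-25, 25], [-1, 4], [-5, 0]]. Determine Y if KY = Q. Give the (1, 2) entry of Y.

-6

Since K multiplies Y on the left, Y = K⁻¹Q.
det K = 5, so K⁻¹ = [[-2/5, 1, 3/5], [1/5, -1, -4/5], [3/5, -3, -7/5]].
Y = K⁻¹Q = [[-2/5, 1, 3/5], [1/5, -1, -4/5], [3/5, -3, -7/5]] · [[-25, 25], [-1, 4], [-5, 0]] = [[6, -6], [0, 1], [-5, 3]].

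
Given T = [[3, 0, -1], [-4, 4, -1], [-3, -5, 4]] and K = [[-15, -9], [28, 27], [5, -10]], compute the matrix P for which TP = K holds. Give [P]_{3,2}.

-3

Since T multiplies P on the left, P = T⁻¹K.
T has determinant 1; T⁻¹ = [[11, 5, 4], [19, 9, 7], [32, 15, 12]].
P = T⁻¹K = [[11, 5, 4], [19, 9, 7], [32, 15, 12]] · [[-15, -9], [28, 27], [5, -10]] = [[-5, -4], [2, 2], [0, -3]].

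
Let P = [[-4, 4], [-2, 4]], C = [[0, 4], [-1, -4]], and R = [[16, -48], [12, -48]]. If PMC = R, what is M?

M = [[2, 2], [-5, -2]]

Isolating M: multiply by P⁻¹ from the left and C⁻¹ from the right, so M = P⁻¹RC⁻¹.
det P = -8; the adjugate gives P⁻¹ = [[-1/2, 1/2], [-1/4, 1/2]].
det C = 4; the adjugate gives C⁻¹ = [[-1, -1], [1/4, 0]].
P⁻¹R = [[-2, 0], [2, -12]].
M = (P⁻¹R)C⁻¹ = [[2, 2], [-5, -2]].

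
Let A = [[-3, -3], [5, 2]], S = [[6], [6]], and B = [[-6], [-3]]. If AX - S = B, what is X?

AX = B + S = [[0], [3]].
Since A multiplies X on the left, X = A⁻¹(B + S).
det A = 9, so A⁻¹ = [[2/9, 1/3], [-5/9, -1/3]].
X = A⁻¹(B + S) = [[1], [-1]].

X = [[1], [-1]]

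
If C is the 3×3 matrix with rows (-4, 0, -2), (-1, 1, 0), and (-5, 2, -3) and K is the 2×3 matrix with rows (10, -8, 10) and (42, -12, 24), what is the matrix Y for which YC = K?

Y = [[4, 4, -6], [-3, 0, -6]]

Since C sits to the right of Y, Y = KC⁻¹.
det C = 6; the adjugate gives C⁻¹ = [[-1/2, -2/3, 1/3], [-1/2, 1/3, 1/3], [1/2, 4/3, -2/3]].
Y = KC⁻¹ = [[10, -8, 10], [42, -12, 24]] · [[-1/2, -2/3, 1/3], [-1/2, 1/3, 1/3], [1/2, 4/3, -2/3]] = [[4, 4, -6], [-3, 0, -6]].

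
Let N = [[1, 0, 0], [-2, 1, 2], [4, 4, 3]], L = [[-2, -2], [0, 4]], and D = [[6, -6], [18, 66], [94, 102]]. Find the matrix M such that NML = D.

Left-multiply by N⁻¹ and right-multiply by L⁻¹: M = N⁻¹DL⁻¹.
N has determinant -5; N⁻¹ = [[1, 0, 0], [-14/5, -3/5, 2/5], [12/5, 4/5, -1/5]].
L has determinant -8; L⁻¹ = [[-1/2, -1/4], [0, 1/4]].
N⁻¹D = [[6, -6], [10, 18], [10, 18]].
M = (N⁻¹D)L⁻¹ = [[-3, -3], [-5, 2], [-5, 2]].

M = [[-3, -3], [-5, 2], [-5, 2]]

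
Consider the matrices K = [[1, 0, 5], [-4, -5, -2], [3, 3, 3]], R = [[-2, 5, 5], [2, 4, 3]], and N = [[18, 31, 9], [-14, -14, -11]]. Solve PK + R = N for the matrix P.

P = [[-2, -4, 2], [-1, 3, -1]]

PK = N − R = [[20, 26, 4], [-16, -18, -14]].
Since K sits to the right of P, P = (N − R)K⁻¹.
K has determinant 6; K⁻¹ = [[-3/2, 5/2, 25/6], [1, -2, -3], [1/2, -1/2, -5/6]].
P = (N − R)K⁻¹ = [[-2, -4, 2], [-1, 3, -1]].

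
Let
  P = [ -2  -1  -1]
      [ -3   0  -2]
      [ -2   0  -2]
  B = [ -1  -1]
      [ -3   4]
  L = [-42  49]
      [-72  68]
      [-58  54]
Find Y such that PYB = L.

Y = [[-2, -4], [4, -1], [-3, -4]]

Left-multiply by P⁻¹ and right-multiply by B⁻¹: Y = P⁻¹LB⁻¹.
P has determinant 2; P⁻¹ = [[0, -1, 1], [-1, 1, -1/2], [0, 1, -3/2]].
B has determinant -7; B⁻¹ = [[-4/7, -1/7], [-3/7, 1/7]].
P⁻¹L = [[14, -14], [-1, -8], [15, -13]].
Y = (P⁻¹L)B⁻¹ = [[-2, -4], [4, -1], [-3, -4]].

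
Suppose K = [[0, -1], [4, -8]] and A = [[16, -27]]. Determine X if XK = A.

K is on the right of X, so right-multiply by K⁻¹: X = AK⁻¹.
det K = 4; the adjugate gives K⁻¹ = [[-2, 1/4], [-1, 0]].
X = AK⁻¹ = [[16, -27]] · [[-2, 1/4], [-1, 0]] = [[-5, 4]].

X = [[-5, 4]]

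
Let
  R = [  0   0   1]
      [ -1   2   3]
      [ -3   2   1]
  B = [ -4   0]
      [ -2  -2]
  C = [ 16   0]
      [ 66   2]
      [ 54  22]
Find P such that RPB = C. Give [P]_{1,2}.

5

P = R⁻¹CB⁻¹ (apply R⁻¹ on the left and B⁻¹ on the right).
det R = 4; the adjugate gives R⁻¹ = [[-1, 1/2, -1/2], [-2, 3/4, -1/4], [1, 0, 0]].
B has determinant 8; B⁻¹ = [[-1/4, 0], [1/4, -1/2]].
R⁻¹C = [[-10, -10], [4, -4], [16, 0]].
P = (R⁻¹C)B⁻¹ = [[0, 5], [-2, 2], [-4, 0]].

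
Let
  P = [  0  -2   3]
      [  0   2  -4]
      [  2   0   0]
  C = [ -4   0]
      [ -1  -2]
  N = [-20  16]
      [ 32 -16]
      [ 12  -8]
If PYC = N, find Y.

Y = [[-2, 2], [1, 4], [3, 0]]

Y = P⁻¹NC⁻¹ (apply P⁻¹ on the left and C⁻¹ on the right).
det P = 4, so P⁻¹ = [[0, 0, 1/2], [-2, -3/2, 0], [-1, -1, 0]].
det C = 8, so C⁻¹ = [[-1/4, 0], [1/8, -1/2]].
P⁻¹N = [[6, -4], [-8, -8], [-12, 0]].
Y = (P⁻¹N)C⁻¹ = [[-2, 2], [1, 4], [3, 0]].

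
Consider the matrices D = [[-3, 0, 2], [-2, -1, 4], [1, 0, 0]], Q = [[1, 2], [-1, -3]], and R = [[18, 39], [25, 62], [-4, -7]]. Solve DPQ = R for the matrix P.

Isolating P: multiply by D⁻¹ from the left and Q⁻¹ from the right, so P = D⁻¹RQ⁻¹.
D has determinant 2; D⁻¹ = [[0, 0, 1], [2, -1, 4], [1/2, 0, 3/2]].
det Q = -1, so Q⁻¹ = [[3, 2], [-1, -1]].
D⁻¹R = [[-4, -7], [-5, -12], [3, 9]].
P = (D⁻¹R)Q⁻¹ = [[-5, -1], [-3, 2], [0, -3]].

P = [[-5, -1], [-3, 2], [0, -3]]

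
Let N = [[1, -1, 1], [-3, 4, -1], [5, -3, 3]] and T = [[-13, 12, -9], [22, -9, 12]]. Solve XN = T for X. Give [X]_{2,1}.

-5

Since N sits to the right of X, X = TN⁻¹.
det N = -6; the adjugate gives N⁻¹ = [[-3/2, 0, 1/2], [-2/3, 1/3, 1/3], [11/6, 1/3, -1/6]].
X = TN⁻¹ = [[-13, 12, -9], [22, -9, 12]] · [[-3/2, 0, 1/2], [-2/3, 1/3, 1/3], [11/6, 1/3, -1/6]] = [[-5, 1, -1], [-5, 1, 6]].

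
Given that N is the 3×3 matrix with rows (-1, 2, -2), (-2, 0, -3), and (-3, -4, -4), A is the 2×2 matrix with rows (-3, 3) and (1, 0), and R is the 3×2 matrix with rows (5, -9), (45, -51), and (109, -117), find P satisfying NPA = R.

P = [[1, 0], [4, 0], [5, 2]]

Left-multiply by N⁻¹ and right-multiply by A⁻¹: P = N⁻¹RA⁻¹.
det N = -2, so N⁻¹ = [[6, -8, 3], [-1/2, 1, -1/2], [-4, 5, -2]].
A has determinant -3; A⁻¹ = [[0, 1], [1/3, 1]].
N⁻¹R = [[-3, 3], [-12, 12], [-13, 15]].
P = (N⁻¹R)A⁻¹ = [[1, 0], [4, 0], [5, 2]].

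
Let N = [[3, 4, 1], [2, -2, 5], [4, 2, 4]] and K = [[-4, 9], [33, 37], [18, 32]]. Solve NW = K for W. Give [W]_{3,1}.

5

Since N multiplies W on the left, W = N⁻¹K.
det N = 6, so N⁻¹ = [[-3, -7/3, 11/3], [2, 4/3, -13/6], [2, 5/3, -7/3]].
W = N⁻¹K = [[-3, -7/3, 11/3], [2, 4/3, -13/6], [2, 5/3, -7/3]] · [[-4, 9], [33, 37], [18, 32]] = [[1, 4], [-3, -2], [5, 5]].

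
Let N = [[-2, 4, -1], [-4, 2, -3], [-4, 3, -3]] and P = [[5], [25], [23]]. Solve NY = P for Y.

Y = [[-5], [-2], [-3]]

Left-multiplying both sides by N⁻¹ gives Y = N⁻¹P.
det N = -2; the adjugate gives N⁻¹ = [[-3/2, -9/2, 5], [0, -1, 1], [2, 5, -6]].
Y = N⁻¹P = [[-3/2, -9/2, 5], [0, -1, 1], [2, 5, -6]] · [[5], [25], [23]] = [[-5], [-2], [-3]].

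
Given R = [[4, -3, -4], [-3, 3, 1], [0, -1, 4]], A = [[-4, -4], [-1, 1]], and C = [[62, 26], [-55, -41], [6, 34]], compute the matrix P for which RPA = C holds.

Isolating P: multiply by R⁻¹ from the left and A⁻¹ from the right, so P = R⁻¹CA⁻¹.
det R = 4, so R⁻¹ = [[13/4, 4, 9/4], [3, 4, 2], [3/4, 1, 3/4]].
det A = -8, so A⁻¹ = [[-1/8, -1/2], [-1/8, 1/2]].
R⁻¹C = [[-5, -3], [-22, -18], [-4, 4]].
P = (R⁻¹C)A⁻¹ = [[1, 1], [5, 2], [0, 4]].

P = [[1, 1], [5, 2], [0, 4]]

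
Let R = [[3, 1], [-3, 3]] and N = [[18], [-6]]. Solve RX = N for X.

X = [[5], [3]]

Since R multiplies X on the left, X = R⁻¹N.
det R = 12, so R⁻¹ = [[1/4, -1/12], [1/4, 1/4]].
X = R⁻¹N = [[1/4, -1/12], [1/4, 1/4]] · [[18], [-6]] = [[5], [3]].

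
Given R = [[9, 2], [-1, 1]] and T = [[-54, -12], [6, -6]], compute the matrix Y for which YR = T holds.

Y = [[-6, 0], [0, -6]]

Right-multiplying both sides by R⁻¹ gives Y = TR⁻¹.
det R = 11, so R⁻¹ = [[1/11, -2/11], [1/11, 9/11]].
Y = TR⁻¹ = [[-54, -12], [6, -6]] · [[1/11, -2/11], [1/11, 9/11]] = [[-6, 0], [0, -6]].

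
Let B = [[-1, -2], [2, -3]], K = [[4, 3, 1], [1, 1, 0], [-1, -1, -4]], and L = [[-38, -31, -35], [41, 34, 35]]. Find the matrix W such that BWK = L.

Left-multiply by B⁻¹ and right-multiply by K⁻¹: W = B⁻¹LK⁻¹.
B has determinant 7; B⁻¹ = [[-3/7, 2/7], [-2/7, -1/7]].
K has determinant -4; K⁻¹ = [[1, -11/4, 1/4], [-1, 15/4, -1/4], [0, -1/4, -1/4]].
B⁻¹L = [[28, 23, 25], [5, 4, 5]].
W = (B⁻¹L)K⁻¹ = [[5, 3, -5], [1, 0, -1]].

W = [[5, 3, -5], [1, 0, -1]]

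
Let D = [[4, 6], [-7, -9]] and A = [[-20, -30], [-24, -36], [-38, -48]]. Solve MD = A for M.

M = [[-5, 0], [-6, 0], [1, 6]]

Right-multiplying both sides by D⁻¹ gives M = AD⁻¹.
det D = 6; the adjugate gives D⁻¹ = [[-3/2, -1], [7/6, 2/3]].
M = AD⁻¹ = [[-20, -30], [-24, -36], [-38, -48]] · [[-3/2, -1], [7/6, 2/3]] = [[-5, 0], [-6, 0], [1, 6]].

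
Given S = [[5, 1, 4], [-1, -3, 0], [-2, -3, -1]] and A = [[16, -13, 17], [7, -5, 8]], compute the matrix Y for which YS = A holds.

Y = [[5, 3, 3], [1, 6, -4]]

S is on the right of Y, so right-multiply by S⁻¹: Y = AS⁻¹.
det S = 2, so S⁻¹ = [[3/2, -11/2, 6], [-1/2, 3/2, -2], [-3/2, 13/2, -7]].
Y = AS⁻¹ = [[16, -13, 17], [7, -5, 8]] · [[3/2, -11/2, 6], [-1/2, 3/2, -2], [-3/2, 13/2, -7]] = [[5, 3, 3], [1, 6, -4]].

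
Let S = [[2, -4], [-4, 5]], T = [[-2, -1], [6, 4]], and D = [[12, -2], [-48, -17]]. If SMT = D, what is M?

M = [[-5, 2], [5, 3]]

Left-multiply by S⁻¹ and right-multiply by T⁻¹: M = S⁻¹DT⁻¹.
det S = -6; the adjugate gives S⁻¹ = [[-5/6, -2/3], [-2/3, -1/3]].
det T = -2; the adjugate gives T⁻¹ = [[-2, -1/2], [3, 1]].
S⁻¹D = [[22, 13], [8, 7]].
M = (S⁻¹D)T⁻¹ = [[-5, 2], [5, 3]].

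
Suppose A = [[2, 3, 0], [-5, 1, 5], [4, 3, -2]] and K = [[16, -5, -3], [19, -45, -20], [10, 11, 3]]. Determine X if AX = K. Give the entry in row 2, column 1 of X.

Left-multiplying both sides by A⁻¹ gives X = A⁻¹K.
det A = -4, so A⁻¹ = [[17/4, -3/2, -15/4], [-5/2, 1, 5/2], [19/4, -3/2, -17/4]].
X = A⁻¹K = [[17/4, -3/2, -15/4], [-5/2, 1, 5/2], [19/4, -3/2, -17/4]] · [[16, -5, -3], [19, -45, -20], [10, 11, 3]] = [[2, 5, 6], [4, -5, -5], [5, -3, 3]].

4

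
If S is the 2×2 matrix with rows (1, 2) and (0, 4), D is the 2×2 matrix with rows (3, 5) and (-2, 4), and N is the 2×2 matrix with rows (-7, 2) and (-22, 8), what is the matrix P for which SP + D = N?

SP = N − D = [[-10, -3], [-20, 4]].
Since S multiplies P on the left, P = S⁻¹(N − D).
det S = 4, so S⁻¹ = [[1, -1/2], [0, 1/4]].
P = S⁻¹(N − D) = [[0, -5], [-5, 1]].

P = [[0, -5], [-5, 1]]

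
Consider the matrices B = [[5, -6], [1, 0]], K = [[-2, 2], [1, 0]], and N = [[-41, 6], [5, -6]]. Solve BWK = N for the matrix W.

W = [[-3, -1], [-3, 5]]

Left-multiply by B⁻¹ and right-multiply by K⁻¹: W = B⁻¹NK⁻¹.
det B = 6, so B⁻¹ = [[0, 1], [-1/6, 5/6]].
det K = -2, so K⁻¹ = [[0, 1], [1/2, 1]].
B⁻¹N = [[5, -6], [11, -6]].
W = (B⁻¹N)K⁻¹ = [[-3, -1], [-3, 5]].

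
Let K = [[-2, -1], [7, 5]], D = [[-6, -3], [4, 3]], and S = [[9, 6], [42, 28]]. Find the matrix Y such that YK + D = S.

Y = [[-4, 1], [-5, 4]]

YK = S − D = [[15, 9], [38, 25]].
Right-multiplying both sides by K⁻¹ gives Y = (S − D)K⁻¹.
K has determinant -3; K⁻¹ = [[-5/3, -1/3], [7/3, 2/3]].
Y = (S − D)K⁻¹ = [[-4, 1], [-5, 4]].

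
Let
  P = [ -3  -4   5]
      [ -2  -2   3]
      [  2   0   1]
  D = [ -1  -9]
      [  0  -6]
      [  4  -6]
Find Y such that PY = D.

P is on the left of Y, so left-multiply by P⁻¹: Y = P⁻¹D.
det P = -6; the adjugate gives P⁻¹ = [[1/3, -2/3, 1/3], [-4/3, 13/6, 1/6], [-2/3, 4/3, 1/3]].
Y = P⁻¹D = [[1/3, -2/3, 1/3], [-4/3, 13/6, 1/6], [-2/3, 4/3, 1/3]] · [[-1, -9], [0, -6], [4, -6]] = [[1, -1], [2, -2], [2, -4]].

Y = [[1, -1], [2, -2], [2, -4]]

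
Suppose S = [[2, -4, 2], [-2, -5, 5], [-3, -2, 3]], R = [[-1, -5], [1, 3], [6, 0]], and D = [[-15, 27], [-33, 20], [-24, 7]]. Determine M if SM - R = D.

M = [[1, 1], [3, -5], [-3, 0]]

SM = D + R = [[-16, 22], [-32, 23], [-18, 7]].
S is on the left of M, so left-multiply by S⁻¹: M = S⁻¹(D + R).
det S = 4, so S⁻¹ = [[-5/4, 2, -5/2], [-9/4, 3, -7/2], [-11/4, 4, -9/2]].
M = S⁻¹(D + R) = [[1, 1], [3, -5], [-3, 0]].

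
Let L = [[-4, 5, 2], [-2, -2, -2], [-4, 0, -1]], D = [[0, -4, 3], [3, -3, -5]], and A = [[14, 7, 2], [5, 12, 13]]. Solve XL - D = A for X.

XL = A + D = [[14, 3, 5], [8, 9, 8]].
L is on the right of X, so right-multiply by L⁻¹: X = (A + D)L⁻¹.
det L = 6, so L⁻¹ = [[1/3, 5/6, -1], [1, 2, -2], [-4/3, -10/3, 3]].
X = (A + D)L⁻¹ = [[1, 1, -5], [1, -2, -2]].

X = [[1, 1, -5], [1, -2, -2]]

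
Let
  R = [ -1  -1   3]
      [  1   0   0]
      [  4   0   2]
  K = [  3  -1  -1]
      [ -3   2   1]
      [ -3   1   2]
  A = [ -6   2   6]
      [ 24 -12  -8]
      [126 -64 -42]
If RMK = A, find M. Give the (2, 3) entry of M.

-4

Left-multiply by R⁻¹ and right-multiply by K⁻¹: M = R⁻¹AK⁻¹.
R has determinant 2; R⁻¹ = [[0, 1, 0], [-1, -7, 3/2], [0, -2, 1/2]].
det K = 3, so K⁻¹ = [[1, 1/3, 1/3], [1, 1, 0], [1, 0, 1]].
R⁻¹A = [[24, -12, -8], [27, -14, -13], [15, -8, -5]].
M = (R⁻¹A)K⁻¹ = [[4, -4, 0], [0, -5, -4], [2, -3, 0]].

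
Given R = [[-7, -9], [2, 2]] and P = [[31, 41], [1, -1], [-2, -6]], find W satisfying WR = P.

R is on the right of W, so right-multiply by R⁻¹: W = PR⁻¹.
det R = 4; the adjugate gives R⁻¹ = [[1/2, 9/4], [-1/2, -7/4]].
W = PR⁻¹ = [[31, 41], [1, -1], [-2, -6]] · [[1/2, 9/4], [-1/2, -7/4]] = [[-5, -2], [1, 4], [2, 6]].

W = [[-5, -2], [1, 4], [2, 6]]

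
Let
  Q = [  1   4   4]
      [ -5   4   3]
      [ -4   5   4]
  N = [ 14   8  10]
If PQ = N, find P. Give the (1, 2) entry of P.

-2

Q is on the right of P, so right-multiply by Q⁻¹: P = NQ⁻¹.
det Q = -3; the adjugate gives Q⁻¹ = [[-1/3, -4/3, 4/3], [-8/3, -20/3, 23/3], [3, 7, -8]].
P = NQ⁻¹ = [[14, 8, 10]] · [[-1/3, -4/3, 4/3], [-8/3, -20/3, 23/3], [3, 7, -8]] = [[4, -2, 0]].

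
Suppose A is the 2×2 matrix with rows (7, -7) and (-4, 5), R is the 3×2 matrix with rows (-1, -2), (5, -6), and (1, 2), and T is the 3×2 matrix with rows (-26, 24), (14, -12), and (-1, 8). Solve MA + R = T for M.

M = [[-3, 1], [3, 3], [2, 4]]

MA = T − R = [[-25, 26], [9, -6], [-2, 6]].
Since A sits to the right of M, M = (T − R)A⁻¹.
det A = 7, so A⁻¹ = [[5/7, 1], [4/7, 1]].
M = (T − R)A⁻¹ = [[-3, 1], [3, 3], [2, 4]].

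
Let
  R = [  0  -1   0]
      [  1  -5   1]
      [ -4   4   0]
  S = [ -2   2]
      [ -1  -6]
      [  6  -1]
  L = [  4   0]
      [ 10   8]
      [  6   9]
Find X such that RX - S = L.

RX = L + S = [[2, 2], [9, 2], [12, 8]].
Left-multiplying both sides by R⁻¹ gives X = R⁻¹(L + S).
R has determinant 4; R⁻¹ = [[-1, 0, -1/4], [-1, 0, 0], [-4, 1, 1/4]].
X = R⁻¹(L + S) = [[-5, -4], [-2, -2], [4, -4]].

X = [[-5, -4], [-2, -2], [4, -4]]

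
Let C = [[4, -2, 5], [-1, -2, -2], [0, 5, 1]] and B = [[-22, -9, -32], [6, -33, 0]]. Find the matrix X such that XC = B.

Right-multiplying both sides by C⁻¹ gives X = BC⁻¹.
C has determinant 5; C⁻¹ = [[8/5, 27/5, 14/5], [1/5, 4/5, 3/5], [-1, -4, -2]].
X = BC⁻¹ = [[-22, -9, -32], [6, -33, 0]] · [[8/5, 27/5, 14/5], [1/5, 4/5, 3/5], [-1, -4, -2]] = [[-5, 2, -3], [3, 6, -3]].

X = [[-5, 2, -3], [3, 6, -3]]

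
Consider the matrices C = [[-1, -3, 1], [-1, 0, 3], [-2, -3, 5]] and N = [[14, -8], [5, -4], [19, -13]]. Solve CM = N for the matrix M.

Left-multiplying both sides by C⁻¹ gives M = C⁻¹N.
det C = -3, so C⁻¹ = [[-3, -4, 3], [1/3, 1, -2/3], [-1, -1, 1]].
M = C⁻¹N = [[-3, -4, 3], [1/3, 1, -2/3], [-1, -1, 1]] · [[14, -8], [5, -4], [19, -13]] = [[-5, 1], [-3, 2], [0, -1]].

M = [[-5, 1], [-3, 2], [0, -1]]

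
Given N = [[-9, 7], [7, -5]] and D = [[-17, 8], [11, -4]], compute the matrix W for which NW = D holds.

N is on the left of W, so left-multiply by N⁻¹: W = N⁻¹D.
N has determinant -4; N⁻¹ = [[5/4, 7/4], [7/4, 9/4]].
W = N⁻¹D = [[5/4, 7/4], [7/4, 9/4]] · [[-17, 8], [11, -4]] = [[-2, 3], [-5, 5]].

W = [[-2, 3], [-5, 5]]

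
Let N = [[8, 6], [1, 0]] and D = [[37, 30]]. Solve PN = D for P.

P = [[5, -3]]

Since N sits to the right of P, P = DN⁻¹.
N has determinant -6; N⁻¹ = [[0, 1], [1/6, -4/3]].
P = DN⁻¹ = [[37, 30]] · [[0, 1], [1/6, -4/3]] = [[5, -3]].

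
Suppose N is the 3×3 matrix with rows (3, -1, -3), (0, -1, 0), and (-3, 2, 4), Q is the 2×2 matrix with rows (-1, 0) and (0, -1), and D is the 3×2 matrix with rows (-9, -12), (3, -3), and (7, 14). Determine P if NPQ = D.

P = N⁻¹DQ⁻¹ (apply N⁻¹ on the left and Q⁻¹ on the right).
N has determinant -3; N⁻¹ = [[4/3, 2/3, 1], [0, -1, 0], [1, 1, 1]].
det Q = 1, so Q⁻¹ = [[-1, 0], [0, -1]].
N⁻¹D = [[-3, -4], [-3, 3], [1, -1]].
P = (N⁻¹D)Q⁻¹ = [[3, 4], [3, -3], [-1, 1]].

P = [[3, 4], [3, -3], [-1, 1]]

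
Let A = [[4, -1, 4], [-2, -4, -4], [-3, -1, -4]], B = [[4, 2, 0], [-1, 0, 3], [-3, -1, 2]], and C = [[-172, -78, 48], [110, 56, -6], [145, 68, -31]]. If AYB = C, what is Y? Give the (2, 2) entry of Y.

0

Isolating Y: multiply by A⁻¹ from the left and B⁻¹ from the right, so Y = A⁻¹CB⁻¹.
A has determinant 4; A⁻¹ = [[3, -2, 5], [1, -1, 2], [-5/2, 7/4, -9/2]].
det B = -2; the adjugate gives B⁻¹ = [[-3/2, 2, -3], [7/2, -4, 6], [-1/2, 1, -1]].
A⁻¹C = [[-11, -6, 1], [8, 2, -8], [-30, -13, 9]].
Y = (A⁻¹C)B⁻¹ = [[-5, 3, -4], [-1, 0, -4], [-5, 1, 3]].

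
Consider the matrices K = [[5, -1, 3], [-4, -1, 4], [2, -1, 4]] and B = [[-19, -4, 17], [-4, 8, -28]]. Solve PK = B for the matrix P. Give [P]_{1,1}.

K is on the right of P, so right-multiply by K⁻¹: P = BK⁻¹.
det K = -6; the adjugate gives K⁻¹ = [[0, -1/6, 1/6], [-4, -7/3, 16/3], [-1, -1/2, 3/2]].
P = BK⁻¹ = [[-19, -4, 17], [-4, 8, -28]] · [[0, -1/6, 1/6], [-4, -7/3, 16/3], [-1, -1/2, 3/2]] = [[-1, 4, 1], [-4, -4, 0]].

-1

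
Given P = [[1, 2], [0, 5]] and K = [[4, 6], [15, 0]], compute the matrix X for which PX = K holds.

Since P multiplies X on the left, X = P⁻¹K.
det P = 5; the adjugate gives P⁻¹ = [[1, -2/5], [0, 1/5]].
X = P⁻¹K = [[1, -2/5], [0, 1/5]] · [[4, 6], [15, 0]] = [[-2, 6], [3, 0]].

X = [[-2, 6], [3, 0]]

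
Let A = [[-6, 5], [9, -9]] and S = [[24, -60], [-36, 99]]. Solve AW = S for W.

Left-multiplying both sides by A⁻¹ gives W = A⁻¹S.
A has determinant 9; A⁻¹ = [[-1, -5/9], [-1, -2/3]].
W = A⁻¹S = [[-1, -5/9], [-1, -2/3]] · [[24, -60], [-36, 99]] = [[-4, 5], [0, -6]].

W = [[-4, 5], [0, -6]]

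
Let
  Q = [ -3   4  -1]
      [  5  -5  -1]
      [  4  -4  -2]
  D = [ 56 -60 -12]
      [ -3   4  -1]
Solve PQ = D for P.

P = [[-4, 4, 6], [1, 0, 0]]

Right-multiplying both sides by Q⁻¹ gives P = DQ⁻¹.
Q has determinant 6; Q⁻¹ = [[1, 2, -3/2], [1, 5/3, -4/3], [0, 2/3, -5/6]].
P = DQ⁻¹ = [[56, -60, -12], [-3, 4, -1]] · [[1, 2, -3/2], [1, 5/3, -4/3], [0, 2/3, -5/6]] = [[-4, 4, 6], [1, 0, 0]].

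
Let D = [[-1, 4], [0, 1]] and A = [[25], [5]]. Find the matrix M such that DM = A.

M = [[-5], [5]]

D is on the left of M, so left-multiply by D⁻¹: M = D⁻¹A.
det D = -1, so D⁻¹ = [[-1, 4], [0, 1]].
M = D⁻¹A = [[-1, 4], [0, 1]] · [[25], [5]] = [[-5], [5]].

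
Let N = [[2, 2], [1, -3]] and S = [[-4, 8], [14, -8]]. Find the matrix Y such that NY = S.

Y = [[2, 1], [-4, 3]]

Since N multiplies Y on the left, Y = N⁻¹S.
det N = -8, so N⁻¹ = [[3/8, 1/4], [1/8, -1/4]].
Y = N⁻¹S = [[3/8, 1/4], [1/8, -1/4]] · [[-4, 8], [14, -8]] = [[2, 1], [-4, 3]].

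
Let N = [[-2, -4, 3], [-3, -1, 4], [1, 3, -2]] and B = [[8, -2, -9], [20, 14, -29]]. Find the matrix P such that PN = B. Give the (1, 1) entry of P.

-1

Since N sits to the right of P, P = BN⁻¹.
N has determinant 4; N⁻¹ = [[-5/2, 1/4, -13/4], [-1/2, 1/4, -1/4], [-2, 1/2, -5/2]].
P = BN⁻¹ = [[8, -2, -9], [20, 14, -29]] · [[-5/2, 1/4, -13/4], [-1/2, 1/4, -1/4], [-2, 1/2, -5/2]] = [[-1, -3, -3], [1, -6, 4]].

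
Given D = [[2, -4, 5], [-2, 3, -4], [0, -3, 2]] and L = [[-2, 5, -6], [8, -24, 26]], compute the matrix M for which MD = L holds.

M = [[-2, -1, 0], [6, 2, 2]]

Right-multiplying both sides by D⁻¹ gives M = LD⁻¹.
det D = 2; the adjugate gives D⁻¹ = [[-3, -7/2, 1/2], [2, 2, -1], [3, 3, -1]].
M = LD⁻¹ = [[-2, 5, -6], [8, -24, 26]] · [[-3, -7/2, 1/2], [2, 2, -1], [3, 3, -1]] = [[-2, -1, 0], [6, 2, 2]].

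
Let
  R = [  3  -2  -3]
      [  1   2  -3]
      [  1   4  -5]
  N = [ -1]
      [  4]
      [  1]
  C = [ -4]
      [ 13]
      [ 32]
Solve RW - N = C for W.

W = [[-3], [4], [-4]]

RW = C + N = [[-5], [17], [33]].
Left-multiplying both sides by R⁻¹ gives W = R⁻¹(C + N).
R has determinant -4; R⁻¹ = [[-1/2, 11/2, -3], [-1/2, 3, -3/2], [-1/2, 7/2, -2]].
W = R⁻¹(C + N) = [[-3], [4], [-4]].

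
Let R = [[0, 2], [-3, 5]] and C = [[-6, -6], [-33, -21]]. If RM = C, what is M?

M = [[6, 2], [-3, -3]]

Left-multiplying both sides by R⁻¹ gives M = R⁻¹C.
det R = 6; the adjugate gives R⁻¹ = [[5/6, -1/3], [1/2, 0]].
M = R⁻¹C = [[5/6, -1/3], [1/2, 0]] · [[-6, -6], [-33, -21]] = [[6, 2], [-3, -3]].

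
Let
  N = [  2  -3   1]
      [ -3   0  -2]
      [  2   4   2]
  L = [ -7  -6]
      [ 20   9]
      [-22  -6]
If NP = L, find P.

Left-multiplying both sides by N⁻¹ gives P = N⁻¹L.
det N = -2, so N⁻¹ = [[-4, -5, -3], [-1, -1, -1/2], [6, 7, 9/2]].
P = N⁻¹L = [[-4, -5, -3], [-1, -1, -1/2], [6, 7, 9/2]] · [[-7, -6], [20, 9], [-22, -6]] = [[-6, -3], [-2, 0], [-1, 0]].

P = [[-6, -3], [-2, 0], [-1, 0]]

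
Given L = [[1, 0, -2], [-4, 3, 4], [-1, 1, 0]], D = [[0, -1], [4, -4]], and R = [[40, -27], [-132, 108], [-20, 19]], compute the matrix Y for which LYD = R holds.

Isolating Y: multiply by L⁻¹ from the left and D⁻¹ from the right, so Y = L⁻¹RD⁻¹.
L has determinant -2; L⁻¹ = [[2, 1, -3], [2, 1, -2], [1/2, 1/2, -3/2]].
D has determinant 4; D⁻¹ = [[-1, 1/4], [-1, 0]].
L⁻¹R = [[8, -3], [-12, 16], [-16, 12]].
Y = (L⁻¹R)D⁻¹ = [[-5, 2], [-4, -3], [4, -4]].

Y = [[-5, 2], [-4, -3], [4, -4]]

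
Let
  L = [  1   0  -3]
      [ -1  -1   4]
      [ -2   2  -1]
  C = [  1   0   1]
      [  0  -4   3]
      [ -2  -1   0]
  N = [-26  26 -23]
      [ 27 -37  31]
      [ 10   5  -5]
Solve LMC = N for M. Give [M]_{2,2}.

M = L⁻¹NC⁻¹ (apply L⁻¹ on the left and C⁻¹ on the right).
det L = 5; the adjugate gives L⁻¹ = [[-7/5, -6/5, -3/5], [-9/5, -7/5, -1/5], [-4/5, -2/5, -1/5]].
det C = -5, so C⁻¹ = [[-3/5, 1/5, -4/5], [6/5, -2/5, 3/5], [8/5, -1/5, 4/5]].
L⁻¹N = [[-2, 5, -2], [7, 4, -1], [8, -7, 7]].
M = (L⁻¹N)C⁻¹ = [[4, -2, 3], [-1, 0, -4], [-2, 3, -5]].

0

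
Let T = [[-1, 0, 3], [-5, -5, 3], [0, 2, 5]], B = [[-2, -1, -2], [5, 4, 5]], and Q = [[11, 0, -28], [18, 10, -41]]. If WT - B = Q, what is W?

W = [[-4, -1, -3], [-3, -4, -3]]

WT = Q + B = [[9, -1, -30], [23, 14, -36]].
Since T sits to the right of W, W = (Q + B)T⁻¹.
det T = 1, so T⁻¹ = [[-31, 6, 15], [25, -5, -12], [-10, 2, 5]].
W = (Q + B)T⁻¹ = [[-4, -1, -3], [-3, -4, -3]].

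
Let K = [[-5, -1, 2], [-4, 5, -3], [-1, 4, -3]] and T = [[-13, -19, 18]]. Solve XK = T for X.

X = [[6, -5, 3]]

Right-multiplying both sides by K⁻¹ gives X = TK⁻¹.
K has determinant 2; K⁻¹ = [[-3/2, 5/2, -7/2], [-9/2, 17/2, -23/2], [-11/2, 21/2, -29/2]].
X = TK⁻¹ = [[-13, -19, 18]] · [[-3/2, 5/2, -7/2], [-9/2, 17/2, -23/2], [-11/2, 21/2, -29/2]] = [[6, -5, 3]].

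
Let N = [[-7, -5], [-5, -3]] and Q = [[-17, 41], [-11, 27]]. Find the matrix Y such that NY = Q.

Y = [[1, -3], [2, -4]]

Left-multiplying both sides by N⁻¹ gives Y = N⁻¹Q.
N has determinant -4; N⁻¹ = [[3/4, -5/4], [-5/4, 7/4]].
Y = N⁻¹Q = [[3/4, -5/4], [-5/4, 7/4]] · [[-17, 41], [-11, 27]] = [[1, -3], [2, -4]].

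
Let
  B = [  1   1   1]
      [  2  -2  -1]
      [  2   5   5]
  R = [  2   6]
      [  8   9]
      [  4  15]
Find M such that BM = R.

Left-multiplying both sides by B⁻¹ gives M = B⁻¹R.
det B = -3; the adjugate gives B⁻¹ = [[5/3, 0, -1/3], [4, -1, -1], [-14/3, 1, 4/3]].
M = B⁻¹R = [[5/3, 0, -1/3], [4, -1, -1], [-14/3, 1, 4/3]] · [[2, 6], [8, 9], [4, 15]] = [[2, 5], [-4, 0], [4, 1]].

M = [[2, 5], [-4, 0], [4, 1]]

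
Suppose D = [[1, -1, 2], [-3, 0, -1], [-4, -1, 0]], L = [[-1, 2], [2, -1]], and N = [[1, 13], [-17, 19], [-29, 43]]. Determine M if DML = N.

Isolating M: multiply by D⁻¹ from the left and L⁻¹ from the right, so M = D⁻¹NL⁻¹.
D has determinant 1; D⁻¹ = [[-1, -2, 1], [4, 8, -5], [3, 5, -3]].
det L = -3; the adjugate gives L⁻¹ = [[1/3, 2/3], [2/3, 1/3]].
D⁻¹N = [[4, -8], [13, -11], [5, 5]].
M = (D⁻¹N)L⁻¹ = [[-4, 0], [-3, 5], [5, 5]].

M = [[-4, 0], [-3, 5], [5, 5]]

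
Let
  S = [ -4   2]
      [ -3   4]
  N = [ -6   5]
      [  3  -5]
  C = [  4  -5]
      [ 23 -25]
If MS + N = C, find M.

MS = C − N = [[10, -10], [20, -20]].
Since S sits to the right of M, M = (C − N)S⁻¹.
S has determinant -10; S⁻¹ = [[-2/5, 1/5], [-3/10, 2/5]].
M = (C − N)S⁻¹ = [[-1, -2], [-2, -4]].

M = [[-1, -2], [-2, -4]]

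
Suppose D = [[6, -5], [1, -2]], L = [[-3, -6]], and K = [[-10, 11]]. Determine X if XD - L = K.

X = [[-3, 5]]

XD = K + L = [[-13, 5]].
Since D sits to the right of X, X = (K + L)D⁻¹.
det D = -7; the adjugate gives D⁻¹ = [[2/7, -5/7], [1/7, -6/7]].
X = (K + L)D⁻¹ = [[-3, 5]].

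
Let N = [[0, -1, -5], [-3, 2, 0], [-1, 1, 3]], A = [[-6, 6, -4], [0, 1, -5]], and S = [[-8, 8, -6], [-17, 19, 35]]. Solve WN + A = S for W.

W = [[-2, 2, -4], [-5, 4, 5]]

WN = S − A = [[-2, 2, -2], [-17, 18, 40]].
Since N sits to the right of W, W = (S − A)N⁻¹.
det N = -4, so N⁻¹ = [[-3/2, 1/2, -5/2], [-9/4, 5/4, -15/4], [1/4, -1/4, 3/4]].
W = (S − A)N⁻¹ = [[-2, 2, -4], [-5, 4, 5]].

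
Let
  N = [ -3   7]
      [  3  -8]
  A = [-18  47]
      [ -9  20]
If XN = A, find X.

X = [[1, -5], [4, 1]]

Right-multiplying both sides by N⁻¹ gives X = AN⁻¹.
det N = 3, so N⁻¹ = [[-8/3, -7/3], [-1, -1]].
X = AN⁻¹ = [[-18, 47], [-9, 20]] · [[-8/3, -7/3], [-1, -1]] = [[1, -5], [4, 1]].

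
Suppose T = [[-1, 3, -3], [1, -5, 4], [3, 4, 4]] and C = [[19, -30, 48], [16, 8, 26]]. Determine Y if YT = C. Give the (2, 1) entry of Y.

-6

Since T sits to the right of Y, Y = CT⁻¹.
det T = 3; the adjugate gives T⁻¹ = [[-12, -8, -1], [8/3, 5/3, 1/3], [19/3, 13/3, 2/3]].
Y = CT⁻¹ = [[19, -30, 48], [16, 8, 26]] · [[-12, -8, -1], [8/3, 5/3, 1/3], [19/3, 13/3, 2/3]] = [[-4, 6, 3], [-6, -2, 4]].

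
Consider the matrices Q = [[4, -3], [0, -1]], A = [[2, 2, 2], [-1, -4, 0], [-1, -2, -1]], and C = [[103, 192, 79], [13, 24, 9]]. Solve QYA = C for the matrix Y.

Y = [[4, -3, -5], [-5, 4, -1]]

Y = Q⁻¹CA⁻¹ (apply Q⁻¹ on the left and A⁻¹ on the right).
Q has determinant -4; Q⁻¹ = [[1/4, -3/4], [0, -1]].
det A = 2, so A⁻¹ = [[2, -1, 4], [-1/2, 0, -1], [-1, 1, -3]].
Q⁻¹C = [[16, 30, 13], [-13, -24, -9]].
Y = (Q⁻¹C)A⁻¹ = [[4, -3, -5], [-5, 4, -1]].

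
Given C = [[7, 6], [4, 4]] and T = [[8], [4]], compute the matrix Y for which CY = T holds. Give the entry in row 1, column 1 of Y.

2

C is on the left of Y, so left-multiply by C⁻¹: Y = C⁻¹T.
det C = 4; the adjugate gives C⁻¹ = [[1, -3/2], [-1, 7/4]].
Y = C⁻¹T = [[1, -3/2], [-1, 7/4]] · [[8], [4]] = [[2], [-1]].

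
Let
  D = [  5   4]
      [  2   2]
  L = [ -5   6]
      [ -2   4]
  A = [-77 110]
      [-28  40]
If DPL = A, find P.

Left-multiply by D⁻¹ and right-multiply by L⁻¹: P = D⁻¹AL⁻¹.
det D = 2; the adjugate gives D⁻¹ = [[1, -2], [-1, 5/2]].
L has determinant -8; L⁻¹ = [[-1/2, 3/4], [-1/4, 5/8]].
D⁻¹A = [[-21, 30], [7, -10]].
P = (D⁻¹A)L⁻¹ = [[3, 3], [-1, -1]].

P = [[3, 3], [-1, -1]]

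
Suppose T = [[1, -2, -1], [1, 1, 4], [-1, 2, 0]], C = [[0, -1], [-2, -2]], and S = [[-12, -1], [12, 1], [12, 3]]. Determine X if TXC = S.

Left-multiply by T⁻¹ and right-multiply by C⁻¹: X = T⁻¹SC⁻¹.
det T = -3, so T⁻¹ = [[8/3, 2/3, 7/3], [4/3, 1/3, 5/3], [-1, 0, -1]].
det C = -2, so C⁻¹ = [[1, -1/2], [-1, 0]].
T⁻¹S = [[4, 5], [8, 4], [0, -2]].
X = (T⁻¹S)C⁻¹ = [[-1, -2], [4, -4], [2, 0]].

X = [[-1, -2], [4, -4], [2, 0]]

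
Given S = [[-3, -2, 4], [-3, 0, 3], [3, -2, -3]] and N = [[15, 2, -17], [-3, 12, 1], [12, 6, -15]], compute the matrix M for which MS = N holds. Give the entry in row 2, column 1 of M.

S is on the right of M, so right-multiply by S⁻¹: M = NS⁻¹.
S has determinant 6; S⁻¹ = [[1, -7/3, -1], [0, -1/2, -1/2], [1, -2, -1]].
M = NS⁻¹ = [[15, 2, -17], [-3, 12, 1], [12, 6, -15]] · [[1, -7/3, -1], [0, -1/2, -1/2], [1, -2, -1]] = [[-2, -2, 1], [-2, -1, -4], [-3, -1, 0]].

-2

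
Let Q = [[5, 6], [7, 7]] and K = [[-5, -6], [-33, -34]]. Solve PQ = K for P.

P = [[-1, 0], [-1, -4]]

Right-multiplying both sides by Q⁻¹ gives P = KQ⁻¹.
det Q = -7, so Q⁻¹ = [[-1, 6/7], [1, -5/7]].
P = KQ⁻¹ = [[-5, -6], [-33, -34]] · [[-1, 6/7], [1, -5/7]] = [[-1, 0], [-1, -4]].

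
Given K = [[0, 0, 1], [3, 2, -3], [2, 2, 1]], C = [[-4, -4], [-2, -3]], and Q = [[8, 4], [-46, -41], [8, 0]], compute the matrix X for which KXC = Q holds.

Left-multiply by K⁻¹ and right-multiply by C⁻¹: X = K⁻¹QC⁻¹.
K has determinant 2; K⁻¹ = [[4, 1, -1], [-9/2, -1, 3/2], [1, 0, 0]].
C has determinant 4; C⁻¹ = [[-3/4, 1], [1/2, -1]].
K⁻¹Q = [[-22, -25], [22, 23], [8, 4]].
X = (K⁻¹Q)C⁻¹ = [[4, 3], [-5, -1], [-4, 4]].

X = [[4, 3], [-5, -1], [-4, 4]]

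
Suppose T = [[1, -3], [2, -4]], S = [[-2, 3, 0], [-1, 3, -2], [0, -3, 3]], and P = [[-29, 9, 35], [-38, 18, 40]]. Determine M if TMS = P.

M = T⁻¹PS⁻¹ (apply T⁻¹ on the left and S⁻¹ on the right).
det T = 2; the adjugate gives T⁻¹ = [[-2, 3/2], [-1, 1/2]].
det S = 3, so S⁻¹ = [[1, -3, -2], [1, -2, -4/3], [1, -2, -1]].
T⁻¹P = [[1, 9, -10], [10, 0, -15]].
M = (T⁻¹P)S⁻¹ = [[0, -1, -4], [-5, 0, -5]].

M = [[0, -1, -4], [-5, 0, -5]]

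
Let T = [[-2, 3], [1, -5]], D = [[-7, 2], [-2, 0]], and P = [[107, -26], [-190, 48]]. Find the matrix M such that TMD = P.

M = [[-1, 1], [-5, -2]]

Left-multiply by T⁻¹ and right-multiply by D⁻¹: M = T⁻¹PD⁻¹.
det T = 7, so T⁻¹ = [[-5/7, -3/7], [-1/7, -2/7]].
det D = 4; the adjugate gives D⁻¹ = [[0, -1/2], [1/2, -7/4]].
T⁻¹P = [[5, -2], [39, -10]].
M = (T⁻¹P)D⁻¹ = [[-1, 1], [-5, -2]].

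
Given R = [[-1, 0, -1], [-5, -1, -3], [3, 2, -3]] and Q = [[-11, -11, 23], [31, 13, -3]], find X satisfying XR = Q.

R is on the right of X, so right-multiply by R⁻¹: X = QR⁻¹.
det R = -2; the adjugate gives R⁻¹ = [[-9/2, 1, 1/2], [12, -3, -1], [7/2, -1, -1/2]].
X = QR⁻¹ = [[-11, -11, 23], [31, 13, -3]] · [[-9/2, 1, 1/2], [12, -3, -1], [7/2, -1, -1/2]] = [[-2, -1, -6], [6, -5, 4]].

X = [[-2, -1, -6], [6, -5, 4]]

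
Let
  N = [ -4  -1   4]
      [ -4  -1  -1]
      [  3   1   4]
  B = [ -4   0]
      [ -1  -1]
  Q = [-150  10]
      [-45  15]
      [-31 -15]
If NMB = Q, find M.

Left-multiply by N⁻¹ and right-multiply by B⁻¹: M = N⁻¹QB⁻¹.
N has determinant -5; N⁻¹ = [[3/5, -8/5, -1], [-13/5, 28/5, 4], [1/5, -1/5, 0]].
det B = 4; the adjugate gives B⁻¹ = [[-1/4, 0], [1/4, -1]].
N⁻¹Q = [[13, -3], [14, -2], [-21, -1]].
M = (N⁻¹Q)B⁻¹ = [[-4, 3], [-4, 2], [5, 1]].

M = [[-4, 3], [-4, 2], [5, 1]]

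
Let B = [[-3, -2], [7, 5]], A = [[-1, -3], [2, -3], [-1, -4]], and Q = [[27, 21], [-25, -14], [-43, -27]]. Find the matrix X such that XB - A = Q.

X = [[-4, 2], [-4, -5], [3, -5]]

XB = Q + A = [[26, 18], [-23, -17], [-44, -31]].
B is on the right of X, so right-multiply by B⁻¹: X = (Q + A)B⁻¹.
det B = -1, so B⁻¹ = [[-5, -2], [7, 3]].
X = (Q + A)B⁻¹ = [[-4, 2], [-4, -5], [3, -5]].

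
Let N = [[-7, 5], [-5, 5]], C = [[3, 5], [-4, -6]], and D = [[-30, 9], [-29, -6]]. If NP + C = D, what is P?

NP = D − C = [[-33, 4], [-25, 0]].
Since N multiplies P on the left, P = N⁻¹(D − C).
det N = -10; the adjugate gives N⁻¹ = [[-1/2, 1/2], [-1/2, 7/10]].
P = N⁻¹(D − C) = [[4, -2], [-1, -2]].

P = [[4, -2], [-1, -2]]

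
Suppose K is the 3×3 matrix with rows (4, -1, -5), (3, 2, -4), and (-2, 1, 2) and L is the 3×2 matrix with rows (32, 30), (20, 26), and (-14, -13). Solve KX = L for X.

Left-multiplying both sides by K⁻¹ gives X = K⁻¹L.
det K = -5, so K⁻¹ = [[-8/5, 3/5, -14/5], [-2/5, 2/5, -1/5], [-7/5, 2/5, -11/5]].
X = K⁻¹L = [[-8/5, 3/5, -14/5], [-2/5, 2/5, -1/5], [-7/5, 2/5, -11/5]] · [[32, 30], [20, 26], [-14, -13]] = [[0, 4], [-2, 1], [-6, -3]].

X = [[0, 4], [-2, 1], [-6, -3]]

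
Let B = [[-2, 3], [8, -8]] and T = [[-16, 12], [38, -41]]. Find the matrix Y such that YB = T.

Y = [[-4, -3], [-3, 4]]

B is on the right of Y, so right-multiply by B⁻¹: Y = TB⁻¹.
det B = -8; the adjugate gives B⁻¹ = [[1, 3/8], [1, 1/4]].
Y = TB⁻¹ = [[-16, 12], [38, -41]] · [[1, 3/8], [1, 1/4]] = [[-4, -3], [-3, 4]].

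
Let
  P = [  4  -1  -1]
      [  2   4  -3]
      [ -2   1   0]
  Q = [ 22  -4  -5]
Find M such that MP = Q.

M = [[2, 1, -6]]

Since P sits to the right of M, M = QP⁻¹.
P has determinant -4; P⁻¹ = [[-3/4, 1/4, -7/4], [-3/2, 1/2, -5/2], [-5/2, 1/2, -9/2]].
M = QP⁻¹ = [[22, -4, -5]] · [[-3/4, 1/4, -7/4], [-3/2, 1/2, -5/2], [-5/2, 1/2, -9/2]] = [[2, 1, -6]].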